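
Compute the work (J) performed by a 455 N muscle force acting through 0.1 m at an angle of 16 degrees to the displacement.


W = F * d * cos(theta)
theta = 16 deg = 0.2793 rad
cos(theta) = 0.9613
W = 455 * 0.1 * 0.9613
W = 43.7374


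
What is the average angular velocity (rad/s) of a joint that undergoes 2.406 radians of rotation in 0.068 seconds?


omega = delta_theta / delta_t
omega = 2.406 / 0.068
omega = 35.3824


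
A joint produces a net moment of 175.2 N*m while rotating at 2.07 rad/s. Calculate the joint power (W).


P = M * omega
P = 175.2 * 2.07
P = 362.6640


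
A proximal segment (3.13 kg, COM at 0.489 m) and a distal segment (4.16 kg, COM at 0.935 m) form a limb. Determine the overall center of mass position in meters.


COM = (m1*x1 + m2*x2) / (m1 + m2)
COM = (3.13*0.489 + 4.16*0.935) / (3.13 + 4.16)
Numerator = 5.4202
Denominator = 7.2900
COM = 0.7435


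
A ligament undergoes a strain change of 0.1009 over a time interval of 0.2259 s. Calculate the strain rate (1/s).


strain_rate = delta_strain / delta_t
strain_rate = 0.1009 / 0.2259
strain_rate = 0.4467


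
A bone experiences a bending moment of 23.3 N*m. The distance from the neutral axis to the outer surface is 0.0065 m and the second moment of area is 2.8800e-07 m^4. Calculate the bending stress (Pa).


sigma = M * c / I
sigma = 23.3 * 0.0065 / 2.8800e-07
M * c = 0.1515
sigma = 525868.0556


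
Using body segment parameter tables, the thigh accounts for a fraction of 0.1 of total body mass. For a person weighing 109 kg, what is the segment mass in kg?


m_segment = body_mass * fraction
m_segment = 109 * 0.1
m_segment = 10.9000


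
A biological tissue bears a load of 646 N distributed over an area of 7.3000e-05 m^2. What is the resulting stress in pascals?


stress = F / A
stress = 646 / 7.3000e-05
stress = 8.8493e+06


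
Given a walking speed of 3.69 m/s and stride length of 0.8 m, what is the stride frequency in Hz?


f = v / stride_length
f = 3.69 / 0.8
f = 4.6125


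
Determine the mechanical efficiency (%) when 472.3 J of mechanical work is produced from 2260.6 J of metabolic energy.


eta = (W_mech / E_meta) * 100
eta = (472.3 / 2260.6) * 100
ratio = 0.2089
eta = 20.8927


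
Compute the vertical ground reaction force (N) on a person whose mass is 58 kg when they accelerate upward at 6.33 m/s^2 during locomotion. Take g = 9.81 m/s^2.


GRF = m * (g + a)
GRF = 58 * (9.81 + 6.33)
GRF = 58 * 16.1400
GRF = 936.1200


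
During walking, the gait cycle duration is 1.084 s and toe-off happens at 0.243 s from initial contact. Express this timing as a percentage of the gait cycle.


pct = (event_time / cycle_time) * 100
pct = (0.243 / 1.084) * 100
ratio = 0.2242
pct = 22.4170


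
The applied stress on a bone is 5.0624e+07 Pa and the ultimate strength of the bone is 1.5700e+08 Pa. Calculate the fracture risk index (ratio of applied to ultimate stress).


FRI = applied / ultimate
FRI = 5.0624e+07 / 1.5700e+08
FRI = 0.3224


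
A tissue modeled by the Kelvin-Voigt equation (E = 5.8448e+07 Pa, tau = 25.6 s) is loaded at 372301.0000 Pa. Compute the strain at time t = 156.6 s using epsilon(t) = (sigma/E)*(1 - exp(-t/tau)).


epsilon(t) = (sigma/E) * (1 - exp(-t/tau))
sigma/E = 372301.0000 / 5.8448e+07 = 0.0064
exp(-t/tau) = exp(-156.6 / 25.6) = 0.0022
epsilon = 0.0064 * (1 - 0.0022)
epsilon = 0.0064


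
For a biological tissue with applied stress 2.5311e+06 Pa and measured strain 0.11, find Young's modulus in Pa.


E = stress / strain
E = 2.5311e+06 / 0.11
E = 2.3010e+07


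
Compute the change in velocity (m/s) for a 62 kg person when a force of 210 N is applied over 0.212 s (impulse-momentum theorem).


J = F * dt = 210 * 0.212 = 44.5200 N*s
delta_v = J / m
delta_v = 44.5200 / 62
delta_v = 0.7181


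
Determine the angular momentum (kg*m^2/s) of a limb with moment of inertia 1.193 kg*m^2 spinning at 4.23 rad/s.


L = I * omega
L = 1.193 * 4.23
L = 5.0464


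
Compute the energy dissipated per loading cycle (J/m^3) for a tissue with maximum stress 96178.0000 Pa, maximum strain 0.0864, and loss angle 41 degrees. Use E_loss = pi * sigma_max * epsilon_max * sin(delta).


E_loss = pi * sigma_max * epsilon_max * sin(delta)
delta = 41 deg = 0.7156 rad
sin(delta) = 0.6561
E_loss = pi * 96178.0000 * 0.0864 * 0.6561
E_loss = 17127.0385


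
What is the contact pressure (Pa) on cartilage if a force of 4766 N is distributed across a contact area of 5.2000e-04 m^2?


P = F / A
P = 4766 / 5.2000e-04
P = 9.1654e+06


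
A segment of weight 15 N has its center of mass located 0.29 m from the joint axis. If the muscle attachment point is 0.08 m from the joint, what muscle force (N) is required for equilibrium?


F_muscle = W * d_load / d_muscle
F_muscle = 15 * 0.29 / 0.08
Numerator = 4.3500
F_muscle = 54.3750


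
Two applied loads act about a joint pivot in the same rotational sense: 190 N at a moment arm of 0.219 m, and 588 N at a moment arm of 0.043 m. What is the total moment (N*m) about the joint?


M = F1 * d1 + F2 * d2
M = 190 * 0.219 + 588 * 0.043
M = 41.6100 + 25.2840
M = 66.8940


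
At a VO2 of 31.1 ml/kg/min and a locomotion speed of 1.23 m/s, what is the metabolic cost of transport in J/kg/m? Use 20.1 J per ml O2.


Power per kg = VO2 * 20.1 / 60
Power per kg = 31.1 * 20.1 / 60 = 10.4185 W/kg
Cost = power_per_kg / speed
Cost = 10.4185 / 1.23
Cost = 8.4703


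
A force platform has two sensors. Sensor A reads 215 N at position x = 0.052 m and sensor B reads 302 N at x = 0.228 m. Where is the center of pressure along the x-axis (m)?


COP_x = (F1*x1 + F2*x2) / (F1 + F2)
COP_x = (215*0.052 + 302*0.228) / (215 + 302)
Numerator = 80.0360
Denominator = 517
COP_x = 0.1548


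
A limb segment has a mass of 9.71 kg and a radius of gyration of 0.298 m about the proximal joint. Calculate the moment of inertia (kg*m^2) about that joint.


I = m * k^2
I = 9.71 * 0.298^2
k^2 = 0.0888
I = 0.8623


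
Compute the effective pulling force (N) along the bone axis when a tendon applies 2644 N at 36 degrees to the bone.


F_eff = F_tendon * cos(theta)
theta = 36 deg = 0.6283 rad
cos(theta) = 0.8090
F_eff = 2644 * 0.8090
F_eff = 2139.0409


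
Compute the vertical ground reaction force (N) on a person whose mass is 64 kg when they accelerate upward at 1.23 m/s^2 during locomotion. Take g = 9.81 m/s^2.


GRF = m * (g + a)
GRF = 64 * (9.81 + 1.23)
GRF = 64 * 11.0400
GRF = 706.5600


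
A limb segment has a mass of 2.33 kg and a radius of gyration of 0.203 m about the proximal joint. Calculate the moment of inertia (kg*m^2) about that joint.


I = m * k^2
I = 2.33 * 0.203^2
k^2 = 0.0412
I = 0.0960


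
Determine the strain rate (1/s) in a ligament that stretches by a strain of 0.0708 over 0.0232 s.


strain_rate = delta_strain / delta_t
strain_rate = 0.0708 / 0.0232
strain_rate = 3.0517


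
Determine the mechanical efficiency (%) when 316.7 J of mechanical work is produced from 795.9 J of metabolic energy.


eta = (W_mech / E_meta) * 100
eta = (316.7 / 795.9) * 100
ratio = 0.3979
eta = 39.7914


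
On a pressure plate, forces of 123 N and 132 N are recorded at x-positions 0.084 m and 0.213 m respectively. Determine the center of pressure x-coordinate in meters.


COP_x = (F1*x1 + F2*x2) / (F1 + F2)
COP_x = (123*0.084 + 132*0.213) / (123 + 132)
Numerator = 38.4480
Denominator = 255
COP_x = 0.1508


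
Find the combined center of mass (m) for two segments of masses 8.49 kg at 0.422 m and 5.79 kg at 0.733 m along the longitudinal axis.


COM = (m1*x1 + m2*x2) / (m1 + m2)
COM = (8.49*0.422 + 5.79*0.733) / (8.49 + 5.79)
Numerator = 7.8269
Denominator = 14.2800
COM = 0.5481


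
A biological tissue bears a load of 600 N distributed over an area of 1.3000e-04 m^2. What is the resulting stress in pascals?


stress = F / A
stress = 600 / 1.3000e-04
stress = 4.6154e+06


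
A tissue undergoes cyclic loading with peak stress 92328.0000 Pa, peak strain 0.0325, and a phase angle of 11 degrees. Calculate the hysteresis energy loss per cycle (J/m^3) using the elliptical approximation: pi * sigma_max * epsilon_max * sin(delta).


E_loss = pi * sigma_max * epsilon_max * sin(delta)
delta = 11 deg = 0.1920 rad
sin(delta) = 0.1908
E_loss = pi * 92328.0000 * 0.0325 * 0.1908
E_loss = 1798.7280


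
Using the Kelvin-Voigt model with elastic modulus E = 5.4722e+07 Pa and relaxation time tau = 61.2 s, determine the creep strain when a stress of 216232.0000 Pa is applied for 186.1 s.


epsilon(t) = (sigma/E) * (1 - exp(-t/tau))
sigma/E = 216232.0000 / 5.4722e+07 = 0.0040
exp(-t/tau) = exp(-186.1 / 61.2) = 0.0478
epsilon = 0.0040 * (1 - 0.0478)
epsilon = 0.0038


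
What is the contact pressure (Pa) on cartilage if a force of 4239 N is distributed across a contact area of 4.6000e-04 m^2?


P = F / A
P = 4239 / 4.6000e-04
P = 9.2152e+06


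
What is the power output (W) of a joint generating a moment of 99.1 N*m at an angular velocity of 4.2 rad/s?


P = M * omega
P = 99.1 * 4.2
P = 416.2200


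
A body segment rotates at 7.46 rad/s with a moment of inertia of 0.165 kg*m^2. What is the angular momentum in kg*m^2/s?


L = I * omega
L = 0.165 * 7.46
L = 1.2309


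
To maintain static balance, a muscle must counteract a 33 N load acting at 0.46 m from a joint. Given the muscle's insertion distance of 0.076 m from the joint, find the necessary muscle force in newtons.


F_muscle = W * d_load / d_muscle
F_muscle = 33 * 0.46 / 0.076
Numerator = 15.1800
F_muscle = 199.7368


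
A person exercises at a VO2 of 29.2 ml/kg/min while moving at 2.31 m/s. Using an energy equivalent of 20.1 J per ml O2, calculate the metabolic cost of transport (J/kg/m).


Power per kg = VO2 * 20.1 / 60
Power per kg = 29.2 * 20.1 / 60 = 9.7820 W/kg
Cost = power_per_kg / speed
Cost = 9.7820 / 2.31
Cost = 4.2346


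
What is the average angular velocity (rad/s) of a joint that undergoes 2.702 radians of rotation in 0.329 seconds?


omega = delta_theta / delta_t
omega = 2.702 / 0.329
omega = 8.2128


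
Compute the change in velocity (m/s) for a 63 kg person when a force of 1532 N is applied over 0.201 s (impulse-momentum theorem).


J = F * dt = 1532 * 0.201 = 307.9320 N*s
delta_v = J / m
delta_v = 307.9320 / 63
delta_v = 4.8878


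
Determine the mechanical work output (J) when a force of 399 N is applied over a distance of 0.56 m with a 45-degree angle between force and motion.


W = F * d * cos(theta)
theta = 45 deg = 0.7854 rad
cos(theta) = 0.7071
W = 399 * 0.56 * 0.7071
W = 157.9959


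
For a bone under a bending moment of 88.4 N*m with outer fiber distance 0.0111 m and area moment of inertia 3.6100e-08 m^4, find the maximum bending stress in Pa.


sigma = M * c / I
sigma = 88.4 * 0.0111 / 3.6100e-08
M * c = 0.9812
sigma = 2.7181e+07


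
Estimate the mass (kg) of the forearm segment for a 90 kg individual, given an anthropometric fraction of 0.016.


m_segment = body_mass * fraction
m_segment = 90 * 0.016
m_segment = 1.4400


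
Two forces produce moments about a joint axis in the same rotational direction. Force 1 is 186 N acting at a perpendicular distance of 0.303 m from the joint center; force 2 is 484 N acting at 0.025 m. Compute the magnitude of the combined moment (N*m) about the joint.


M = F1 * d1 + F2 * d2
M = 186 * 0.303 + 484 * 0.025
M = 56.3580 + 12.1000
M = 68.4580


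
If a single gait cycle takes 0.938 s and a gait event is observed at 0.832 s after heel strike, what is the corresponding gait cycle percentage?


pct = (event_time / cycle_time) * 100
pct = (0.832 / 0.938) * 100
ratio = 0.8870
pct = 88.6994


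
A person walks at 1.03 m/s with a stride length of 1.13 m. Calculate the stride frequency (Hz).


f = v / stride_length
f = 1.03 / 1.13
f = 0.9115


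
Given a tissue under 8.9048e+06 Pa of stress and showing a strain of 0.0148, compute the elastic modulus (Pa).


E = stress / strain
E = 8.9048e+06 / 0.0148
E = 6.0168e+08


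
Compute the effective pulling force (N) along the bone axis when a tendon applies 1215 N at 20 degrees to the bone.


F_eff = F_tendon * cos(theta)
theta = 20 deg = 0.3491 rad
cos(theta) = 0.9397
F_eff = 1215 * 0.9397
F_eff = 1141.7265


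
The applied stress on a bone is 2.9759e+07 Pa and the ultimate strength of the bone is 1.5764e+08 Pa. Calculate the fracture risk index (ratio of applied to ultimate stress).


FRI = applied / ultimate
FRI = 2.9759e+07 / 1.5764e+08
FRI = 0.1888


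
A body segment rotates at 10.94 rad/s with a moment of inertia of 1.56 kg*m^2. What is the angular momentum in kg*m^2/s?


L = I * omega
L = 1.56 * 10.94
L = 17.0664


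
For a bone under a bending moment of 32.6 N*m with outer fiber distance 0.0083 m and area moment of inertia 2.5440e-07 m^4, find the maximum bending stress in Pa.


sigma = M * c / I
sigma = 32.6 * 0.0083 / 2.5440e-07
M * c = 0.2706
sigma = 1.0636e+06


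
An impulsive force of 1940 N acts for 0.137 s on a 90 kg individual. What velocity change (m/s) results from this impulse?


J = F * dt = 1940 * 0.137 = 265.7800 N*s
delta_v = J / m
delta_v = 265.7800 / 90
delta_v = 2.9531


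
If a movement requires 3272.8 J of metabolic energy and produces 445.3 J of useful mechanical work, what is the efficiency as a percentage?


eta = (W_mech / E_meta) * 100
eta = (445.3 / 3272.8) * 100
ratio = 0.1361
eta = 13.6061


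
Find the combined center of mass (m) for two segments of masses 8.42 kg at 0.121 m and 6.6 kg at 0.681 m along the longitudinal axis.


COM = (m1*x1 + m2*x2) / (m1 + m2)
COM = (8.42*0.121 + 6.6*0.681) / (8.42 + 6.6)
Numerator = 5.5134
Denominator = 15.0200
COM = 0.3671


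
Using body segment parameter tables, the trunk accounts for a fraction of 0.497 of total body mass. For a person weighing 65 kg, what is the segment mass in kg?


m_segment = body_mass * fraction
m_segment = 65 * 0.497
m_segment = 32.3050


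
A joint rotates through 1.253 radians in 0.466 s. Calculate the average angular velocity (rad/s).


omega = delta_theta / delta_t
omega = 1.253 / 0.466
omega = 2.6888


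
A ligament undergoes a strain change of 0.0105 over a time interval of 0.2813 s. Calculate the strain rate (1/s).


strain_rate = delta_strain / delta_t
strain_rate = 0.0105 / 0.2813
strain_rate = 0.0373


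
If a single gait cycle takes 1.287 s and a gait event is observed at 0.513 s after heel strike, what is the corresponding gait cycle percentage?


pct = (event_time / cycle_time) * 100
pct = (0.513 / 1.287) * 100
ratio = 0.3986
pct = 39.8601


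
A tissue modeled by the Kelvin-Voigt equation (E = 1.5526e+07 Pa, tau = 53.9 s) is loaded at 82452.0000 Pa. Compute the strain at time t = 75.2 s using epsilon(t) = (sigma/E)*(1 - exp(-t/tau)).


epsilon(t) = (sigma/E) * (1 - exp(-t/tau))
sigma/E = 82452.0000 / 1.5526e+07 = 0.0053
exp(-t/tau) = exp(-75.2 / 53.9) = 0.2478
epsilon = 0.0053 * (1 - 0.2478)
epsilon = 0.0040


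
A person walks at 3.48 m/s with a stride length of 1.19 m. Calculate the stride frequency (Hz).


f = v / stride_length
f = 3.48 / 1.19
f = 2.9244


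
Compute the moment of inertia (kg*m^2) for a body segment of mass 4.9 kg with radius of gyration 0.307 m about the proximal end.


I = m * k^2
I = 4.9 * 0.307^2
k^2 = 0.0942
I = 0.4618


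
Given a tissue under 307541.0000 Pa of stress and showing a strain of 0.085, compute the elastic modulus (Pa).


E = stress / strain
E = 307541.0000 / 0.085
E = 3.6181e+06


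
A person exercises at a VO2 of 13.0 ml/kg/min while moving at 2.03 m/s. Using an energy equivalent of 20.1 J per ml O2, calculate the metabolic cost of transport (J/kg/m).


Power per kg = VO2 * 20.1 / 60
Power per kg = 13.0 * 20.1 / 60 = 4.3550 W/kg
Cost = power_per_kg / speed
Cost = 4.3550 / 2.03
Cost = 2.1453


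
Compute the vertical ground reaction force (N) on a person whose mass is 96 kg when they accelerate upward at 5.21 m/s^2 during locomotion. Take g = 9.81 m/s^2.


GRF = m * (g + a)
GRF = 96 * (9.81 + 5.21)
GRF = 96 * 15.0200
GRF = 1441.9200


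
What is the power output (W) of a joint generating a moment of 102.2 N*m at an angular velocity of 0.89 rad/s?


P = M * omega
P = 102.2 * 0.89
P = 90.9580


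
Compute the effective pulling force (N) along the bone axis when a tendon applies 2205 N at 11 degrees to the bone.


F_eff = F_tendon * cos(theta)
theta = 11 deg = 0.1920 rad
cos(theta) = 0.9816
F_eff = 2205 * 0.9816
F_eff = 2164.4879


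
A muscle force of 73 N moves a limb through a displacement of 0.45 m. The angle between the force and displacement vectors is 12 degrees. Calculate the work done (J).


W = F * d * cos(theta)
theta = 12 deg = 0.2094 rad
cos(theta) = 0.9781
W = 73 * 0.45 * 0.9781
W = 32.1321


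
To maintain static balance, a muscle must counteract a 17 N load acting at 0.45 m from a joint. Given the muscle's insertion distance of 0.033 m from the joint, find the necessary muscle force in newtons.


F_muscle = W * d_load / d_muscle
F_muscle = 17 * 0.45 / 0.033
Numerator = 7.6500
F_muscle = 231.8182


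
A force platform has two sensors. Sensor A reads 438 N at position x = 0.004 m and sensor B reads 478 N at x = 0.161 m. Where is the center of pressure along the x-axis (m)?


COP_x = (F1*x1 + F2*x2) / (F1 + F2)
COP_x = (438*0.004 + 478*0.161) / (438 + 478)
Numerator = 78.7100
Denominator = 916
COP_x = 0.0859


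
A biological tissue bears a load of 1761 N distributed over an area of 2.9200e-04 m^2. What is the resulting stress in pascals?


stress = F / A
stress = 1761 / 2.9200e-04
stress = 6.0308e+06


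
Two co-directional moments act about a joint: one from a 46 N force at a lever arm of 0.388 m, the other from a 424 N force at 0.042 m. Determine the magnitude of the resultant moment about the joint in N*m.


M = F1 * d1 + F2 * d2
M = 46 * 0.388 + 424 * 0.042
M = 17.8480 + 17.8080
M = 35.6560


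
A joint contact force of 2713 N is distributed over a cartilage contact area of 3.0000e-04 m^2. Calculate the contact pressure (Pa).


P = F / A
P = 2713 / 3.0000e-04
P = 9.0433e+06


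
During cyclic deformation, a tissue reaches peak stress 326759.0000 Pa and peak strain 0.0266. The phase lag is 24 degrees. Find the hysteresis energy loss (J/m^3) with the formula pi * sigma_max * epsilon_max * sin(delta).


E_loss = pi * sigma_max * epsilon_max * sin(delta)
delta = 24 deg = 0.4189 rad
sin(delta) = 0.4067
E_loss = pi * 326759.0000 * 0.0266 * 0.4067
E_loss = 11106.3759


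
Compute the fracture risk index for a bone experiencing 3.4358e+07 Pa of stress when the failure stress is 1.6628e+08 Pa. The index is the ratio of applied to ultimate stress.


FRI = applied / ultimate
FRI = 3.4358e+07 / 1.6628e+08
FRI = 0.2066


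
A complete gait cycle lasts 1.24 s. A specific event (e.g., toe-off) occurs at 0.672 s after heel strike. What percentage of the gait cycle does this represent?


pct = (event_time / cycle_time) * 100
pct = (0.672 / 1.24) * 100
ratio = 0.5419
pct = 54.1935


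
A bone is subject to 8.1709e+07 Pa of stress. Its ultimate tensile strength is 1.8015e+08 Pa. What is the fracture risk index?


FRI = applied / ultimate
FRI = 8.1709e+07 / 1.8015e+08
FRI = 0.4536


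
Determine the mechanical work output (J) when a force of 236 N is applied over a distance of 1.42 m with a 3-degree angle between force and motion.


W = F * d * cos(theta)
theta = 3 deg = 0.0524 rad
cos(theta) = 0.9986
W = 236 * 1.42 * 0.9986
W = 334.6607


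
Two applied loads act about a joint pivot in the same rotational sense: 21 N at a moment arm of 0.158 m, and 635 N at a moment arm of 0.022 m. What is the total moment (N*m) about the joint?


M = F1 * d1 + F2 * d2
M = 21 * 0.158 + 635 * 0.022
M = 3.3180 + 13.9700
M = 17.2880


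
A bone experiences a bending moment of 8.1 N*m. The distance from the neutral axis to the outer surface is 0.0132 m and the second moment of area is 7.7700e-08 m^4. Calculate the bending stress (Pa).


sigma = M * c / I
sigma = 8.1 * 0.0132 / 7.7700e-08
M * c = 0.1069
sigma = 1.3761e+06


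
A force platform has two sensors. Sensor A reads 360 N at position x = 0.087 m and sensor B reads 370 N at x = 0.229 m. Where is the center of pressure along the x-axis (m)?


COP_x = (F1*x1 + F2*x2) / (F1 + F2)
COP_x = (360*0.087 + 370*0.229) / (360 + 370)
Numerator = 116.0500
Denominator = 730
COP_x = 0.1590


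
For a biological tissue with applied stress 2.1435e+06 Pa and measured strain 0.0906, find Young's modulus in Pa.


E = stress / strain
E = 2.1435e+06 / 0.0906
E = 2.3659e+07


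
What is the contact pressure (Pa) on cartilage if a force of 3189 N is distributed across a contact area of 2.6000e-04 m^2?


P = F / A
P = 3189 / 2.6000e-04
P = 1.2265e+07


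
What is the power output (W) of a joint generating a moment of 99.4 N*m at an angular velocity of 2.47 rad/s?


P = M * omega
P = 99.4 * 2.47
P = 245.5180


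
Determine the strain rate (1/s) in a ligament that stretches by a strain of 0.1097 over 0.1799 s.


strain_rate = delta_strain / delta_t
strain_rate = 0.1097 / 0.1799
strain_rate = 0.6098


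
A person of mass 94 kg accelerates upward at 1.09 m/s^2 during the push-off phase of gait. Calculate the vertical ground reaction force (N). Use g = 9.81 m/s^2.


GRF = m * (g + a)
GRF = 94 * (9.81 + 1.09)
GRF = 94 * 10.9000
GRF = 1024.6000


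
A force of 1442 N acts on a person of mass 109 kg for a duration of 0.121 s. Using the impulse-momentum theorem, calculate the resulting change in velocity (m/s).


J = F * dt = 1442 * 0.121 = 174.4820 N*s
delta_v = J / m
delta_v = 174.4820 / 109
delta_v = 1.6008


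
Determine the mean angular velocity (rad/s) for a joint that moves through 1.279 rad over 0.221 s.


omega = delta_theta / delta_t
omega = 1.279 / 0.221
omega = 5.7873


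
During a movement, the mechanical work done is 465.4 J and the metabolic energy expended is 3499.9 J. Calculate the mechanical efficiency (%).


eta = (W_mech / E_meta) * 100
eta = (465.4 / 3499.9) * 100
ratio = 0.1330
eta = 13.2975


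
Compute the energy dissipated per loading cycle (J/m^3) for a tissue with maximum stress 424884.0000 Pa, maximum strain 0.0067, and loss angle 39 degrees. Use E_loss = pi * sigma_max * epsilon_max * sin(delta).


E_loss = pi * sigma_max * epsilon_max * sin(delta)
delta = 39 deg = 0.6807 rad
sin(delta) = 0.6293
E_loss = pi * 424884.0000 * 0.0067 * 0.6293
E_loss = 5628.1655


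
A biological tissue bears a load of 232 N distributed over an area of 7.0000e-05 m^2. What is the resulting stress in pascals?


stress = F / A
stress = 232 / 7.0000e-05
stress = 3.3143e+06


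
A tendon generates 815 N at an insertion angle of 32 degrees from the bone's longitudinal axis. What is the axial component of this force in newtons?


F_eff = F_tendon * cos(theta)
theta = 32 deg = 0.5585 rad
cos(theta) = 0.8480
F_eff = 815 * 0.8480
F_eff = 691.1592


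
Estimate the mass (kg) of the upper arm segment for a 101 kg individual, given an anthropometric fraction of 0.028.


m_segment = body_mass * fraction
m_segment = 101 * 0.028
m_segment = 2.8280


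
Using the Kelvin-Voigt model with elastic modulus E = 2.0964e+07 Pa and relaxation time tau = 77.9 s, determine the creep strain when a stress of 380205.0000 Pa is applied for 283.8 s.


epsilon(t) = (sigma/E) * (1 - exp(-t/tau))
sigma/E = 380205.0000 / 2.0964e+07 = 0.0181
exp(-t/tau) = exp(-283.8 / 77.9) = 0.0262
epsilon = 0.0181 * (1 - 0.0262)
epsilon = 0.0177


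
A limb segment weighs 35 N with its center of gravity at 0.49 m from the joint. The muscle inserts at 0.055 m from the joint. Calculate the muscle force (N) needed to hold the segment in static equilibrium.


F_muscle = W * d_load / d_muscle
F_muscle = 35 * 0.49 / 0.055
Numerator = 17.1500
F_muscle = 311.8182


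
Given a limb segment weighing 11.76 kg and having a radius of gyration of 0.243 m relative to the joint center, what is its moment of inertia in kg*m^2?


I = m * k^2
I = 11.76 * 0.243^2
k^2 = 0.0590
I = 0.6944


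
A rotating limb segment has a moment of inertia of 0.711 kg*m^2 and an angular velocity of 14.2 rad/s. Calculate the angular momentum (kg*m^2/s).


L = I * omega
L = 0.711 * 14.2
L = 10.0962


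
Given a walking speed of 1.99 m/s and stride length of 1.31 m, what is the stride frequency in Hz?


f = v / stride_length
f = 1.99 / 1.31
f = 1.5191


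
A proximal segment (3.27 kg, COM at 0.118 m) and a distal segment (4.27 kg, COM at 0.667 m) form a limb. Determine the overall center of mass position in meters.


COM = (m1*x1 + m2*x2) / (m1 + m2)
COM = (3.27*0.118 + 4.27*0.667) / (3.27 + 4.27)
Numerator = 3.2340
Denominator = 7.5400
COM = 0.4289


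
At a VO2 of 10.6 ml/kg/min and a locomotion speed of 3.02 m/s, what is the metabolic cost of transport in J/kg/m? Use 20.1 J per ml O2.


Power per kg = VO2 * 20.1 / 60
Power per kg = 10.6 * 20.1 / 60 = 3.5510 W/kg
Cost = power_per_kg / speed
Cost = 3.5510 / 3.02
Cost = 1.1758


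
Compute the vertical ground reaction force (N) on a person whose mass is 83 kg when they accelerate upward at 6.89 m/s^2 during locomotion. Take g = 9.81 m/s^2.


GRF = m * (g + a)
GRF = 83 * (9.81 + 6.89)
GRF = 83 * 16.7000
GRF = 1386.1000


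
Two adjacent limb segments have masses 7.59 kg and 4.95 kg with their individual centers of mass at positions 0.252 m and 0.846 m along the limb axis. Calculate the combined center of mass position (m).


COM = (m1*x1 + m2*x2) / (m1 + m2)
COM = (7.59*0.252 + 4.95*0.846) / (7.59 + 4.95)
Numerator = 6.1004
Denominator = 12.5400
COM = 0.4865


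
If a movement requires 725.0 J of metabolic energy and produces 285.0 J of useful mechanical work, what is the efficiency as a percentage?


eta = (W_mech / E_meta) * 100
eta = (285.0 / 725.0) * 100
ratio = 0.3931
eta = 39.3103


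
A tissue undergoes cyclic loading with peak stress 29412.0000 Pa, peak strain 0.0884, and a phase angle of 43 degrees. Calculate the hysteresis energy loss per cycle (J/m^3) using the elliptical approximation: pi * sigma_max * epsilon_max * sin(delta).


E_loss = pi * sigma_max * epsilon_max * sin(delta)
delta = 43 deg = 0.7505 rad
sin(delta) = 0.6820
E_loss = pi * 29412.0000 * 0.0884 * 0.6820
E_loss = 5570.7033


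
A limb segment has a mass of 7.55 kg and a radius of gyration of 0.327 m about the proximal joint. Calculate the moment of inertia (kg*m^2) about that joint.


I = m * k^2
I = 7.55 * 0.327^2
k^2 = 0.1069
I = 0.8073


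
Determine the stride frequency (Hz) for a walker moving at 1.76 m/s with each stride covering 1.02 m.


f = v / stride_length
f = 1.76 / 1.02
f = 1.7255


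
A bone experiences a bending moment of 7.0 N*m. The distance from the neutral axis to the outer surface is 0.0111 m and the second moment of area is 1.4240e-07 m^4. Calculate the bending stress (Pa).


sigma = M * c / I
sigma = 7.0 * 0.0111 / 1.4240e-07
M * c = 0.0777
sigma = 545646.0674


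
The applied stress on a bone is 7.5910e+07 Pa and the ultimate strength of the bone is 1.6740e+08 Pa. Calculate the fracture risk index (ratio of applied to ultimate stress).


FRI = applied / ultimate
FRI = 7.5910e+07 / 1.6740e+08
FRI = 0.4535


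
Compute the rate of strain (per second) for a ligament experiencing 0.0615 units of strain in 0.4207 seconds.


strain_rate = delta_strain / delta_t
strain_rate = 0.0615 / 0.4207
strain_rate = 0.1462


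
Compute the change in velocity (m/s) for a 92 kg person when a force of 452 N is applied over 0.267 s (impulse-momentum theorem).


J = F * dt = 452 * 0.267 = 120.6840 N*s
delta_v = J / m
delta_v = 120.6840 / 92
delta_v = 1.3118


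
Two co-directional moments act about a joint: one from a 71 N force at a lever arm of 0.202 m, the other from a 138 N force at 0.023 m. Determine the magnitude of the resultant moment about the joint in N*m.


M = F1 * d1 + F2 * d2
M = 71 * 0.202 + 138 * 0.023
M = 14.3420 + 3.1740
M = 17.5160


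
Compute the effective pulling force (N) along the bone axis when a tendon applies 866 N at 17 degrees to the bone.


F_eff = F_tendon * cos(theta)
theta = 17 deg = 0.2967 rad
cos(theta) = 0.9563
F_eff = 866 * 0.9563
F_eff = 828.1599


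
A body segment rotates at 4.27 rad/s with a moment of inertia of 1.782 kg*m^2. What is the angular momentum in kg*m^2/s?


L = I * omega
L = 1.782 * 4.27
L = 7.6091


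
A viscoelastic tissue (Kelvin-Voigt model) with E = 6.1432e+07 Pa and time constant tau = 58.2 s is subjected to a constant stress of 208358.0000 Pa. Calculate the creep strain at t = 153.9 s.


epsilon(t) = (sigma/E) * (1 - exp(-t/tau))
sigma/E = 208358.0000 / 6.1432e+07 = 0.0034
exp(-t/tau) = exp(-153.9 / 58.2) = 0.0711
epsilon = 0.0034 * (1 - 0.0711)
epsilon = 0.0032


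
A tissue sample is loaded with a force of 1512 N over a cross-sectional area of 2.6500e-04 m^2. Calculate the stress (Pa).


stress = F / A
stress = 1512 / 2.6500e-04
stress = 5.7057e+06


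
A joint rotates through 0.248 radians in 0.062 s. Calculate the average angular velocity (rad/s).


omega = delta_theta / delta_t
omega = 0.248 / 0.062
omega = 4.0000


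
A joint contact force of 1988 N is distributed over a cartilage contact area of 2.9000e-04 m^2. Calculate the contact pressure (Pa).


P = F / A
P = 1988 / 2.9000e-04
P = 6.8552e+06


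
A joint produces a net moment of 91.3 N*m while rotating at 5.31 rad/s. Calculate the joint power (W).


P = M * omega
P = 91.3 * 5.31
P = 484.8030


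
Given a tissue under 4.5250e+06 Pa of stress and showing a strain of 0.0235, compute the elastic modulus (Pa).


E = stress / strain
E = 4.5250e+06 / 0.0235
E = 1.9255e+08


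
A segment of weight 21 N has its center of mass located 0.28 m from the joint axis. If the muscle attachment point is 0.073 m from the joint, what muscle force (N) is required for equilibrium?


F_muscle = W * d_load / d_muscle
F_muscle = 21 * 0.28 / 0.073
Numerator = 5.8800
F_muscle = 80.5479


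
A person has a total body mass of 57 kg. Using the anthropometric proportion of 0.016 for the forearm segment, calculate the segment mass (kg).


m_segment = body_mass * fraction
m_segment = 57 * 0.016
m_segment = 0.9120


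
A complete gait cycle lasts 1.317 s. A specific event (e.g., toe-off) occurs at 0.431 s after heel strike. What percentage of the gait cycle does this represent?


pct = (event_time / cycle_time) * 100
pct = (0.431 / 1.317) * 100
ratio = 0.3273
pct = 32.7259


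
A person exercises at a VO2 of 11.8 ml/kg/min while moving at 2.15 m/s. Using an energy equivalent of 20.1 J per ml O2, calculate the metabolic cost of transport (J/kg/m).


Power per kg = VO2 * 20.1 / 60
Power per kg = 11.8 * 20.1 / 60 = 3.9530 W/kg
Cost = power_per_kg / speed
Cost = 3.9530 / 2.15
Cost = 1.8386


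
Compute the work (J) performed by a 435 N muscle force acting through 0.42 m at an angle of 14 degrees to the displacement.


W = F * d * cos(theta)
theta = 14 deg = 0.2443 rad
cos(theta) = 0.9703
W = 435 * 0.42 * 0.9703
W = 177.2730


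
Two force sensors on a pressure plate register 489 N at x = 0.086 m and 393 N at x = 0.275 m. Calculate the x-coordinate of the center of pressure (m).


COP_x = (F1*x1 + F2*x2) / (F1 + F2)
COP_x = (489*0.086 + 393*0.275) / (489 + 393)
Numerator = 150.1290
Denominator = 882
COP_x = 0.1702


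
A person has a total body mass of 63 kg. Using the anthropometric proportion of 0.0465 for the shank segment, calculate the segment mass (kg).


m_segment = body_mass * fraction
m_segment = 63 * 0.0465
m_segment = 2.9295


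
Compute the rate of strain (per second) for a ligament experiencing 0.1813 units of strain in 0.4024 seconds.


strain_rate = delta_strain / delta_t
strain_rate = 0.1813 / 0.4024
strain_rate = 0.4505


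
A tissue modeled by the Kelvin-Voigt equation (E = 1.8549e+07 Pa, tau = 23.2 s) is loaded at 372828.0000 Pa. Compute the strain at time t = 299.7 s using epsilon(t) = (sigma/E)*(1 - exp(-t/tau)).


epsilon(t) = (sigma/E) * (1 - exp(-t/tau))
sigma/E = 372828.0000 / 1.8549e+07 = 0.0201
exp(-t/tau) = exp(-299.7 / 23.2) = 2.4532e-06
epsilon = 0.0201 * (1 - 2.4532e-06)
epsilon = 0.0201


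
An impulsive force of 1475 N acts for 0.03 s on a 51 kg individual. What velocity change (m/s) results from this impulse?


J = F * dt = 1475 * 0.03 = 44.2500 N*s
delta_v = J / m
delta_v = 44.2500 / 51
delta_v = 0.8676


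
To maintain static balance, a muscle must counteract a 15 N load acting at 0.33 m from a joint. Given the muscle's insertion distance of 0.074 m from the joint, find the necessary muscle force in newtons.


F_muscle = W * d_load / d_muscle
F_muscle = 15 * 0.33 / 0.074
Numerator = 4.9500
F_muscle = 66.8919


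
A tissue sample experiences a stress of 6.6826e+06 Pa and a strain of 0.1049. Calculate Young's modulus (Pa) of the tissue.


E = stress / strain
E = 6.6826e+06 / 0.1049
E = 6.3704e+07


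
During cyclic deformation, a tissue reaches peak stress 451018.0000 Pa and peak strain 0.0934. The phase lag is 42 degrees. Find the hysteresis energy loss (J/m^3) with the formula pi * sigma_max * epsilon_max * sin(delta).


E_loss = pi * sigma_max * epsilon_max * sin(delta)
delta = 42 deg = 0.7330 rad
sin(delta) = 0.6691
E_loss = pi * 451018.0000 * 0.0934 * 0.6691
E_loss = 88552.6412


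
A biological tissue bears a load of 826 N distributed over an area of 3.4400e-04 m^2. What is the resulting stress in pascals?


stress = F / A
stress = 826 / 3.4400e-04
stress = 2.4012e+06


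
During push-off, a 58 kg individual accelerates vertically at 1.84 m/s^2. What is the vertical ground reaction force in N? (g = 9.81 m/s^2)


GRF = m * (g + a)
GRF = 58 * (9.81 + 1.84)
GRF = 58 * 11.6500
GRF = 675.7000


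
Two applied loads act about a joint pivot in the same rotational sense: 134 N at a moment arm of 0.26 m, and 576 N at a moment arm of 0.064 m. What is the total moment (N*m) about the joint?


M = F1 * d1 + F2 * d2
M = 134 * 0.26 + 576 * 0.064
M = 34.8400 + 36.8640
M = 71.7040


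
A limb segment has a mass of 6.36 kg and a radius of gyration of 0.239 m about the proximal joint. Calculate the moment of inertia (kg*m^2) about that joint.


I = m * k^2
I = 6.36 * 0.239^2
k^2 = 0.0571
I = 0.3633


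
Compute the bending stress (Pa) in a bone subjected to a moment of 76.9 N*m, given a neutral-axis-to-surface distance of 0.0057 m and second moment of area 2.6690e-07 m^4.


sigma = M * c / I
sigma = 76.9 * 0.0057 / 2.6690e-07
M * c = 0.4383
sigma = 1.6423e+06


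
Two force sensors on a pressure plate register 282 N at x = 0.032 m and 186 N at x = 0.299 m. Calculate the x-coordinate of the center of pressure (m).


COP_x = (F1*x1 + F2*x2) / (F1 + F2)
COP_x = (282*0.032 + 186*0.299) / (282 + 186)
Numerator = 64.6380
Denominator = 468
COP_x = 0.1381


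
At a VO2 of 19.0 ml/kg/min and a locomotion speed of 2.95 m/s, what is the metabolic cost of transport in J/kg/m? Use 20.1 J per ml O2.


Power per kg = VO2 * 20.1 / 60
Power per kg = 19.0 * 20.1 / 60 = 6.3650 W/kg
Cost = power_per_kg / speed
Cost = 6.3650 / 2.95
Cost = 2.1576


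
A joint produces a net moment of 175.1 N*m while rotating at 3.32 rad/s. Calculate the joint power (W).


P = M * omega
P = 175.1 * 3.32
P = 581.3320


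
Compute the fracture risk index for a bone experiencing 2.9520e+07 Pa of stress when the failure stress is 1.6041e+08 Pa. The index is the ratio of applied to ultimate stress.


FRI = applied / ultimate
FRI = 2.9520e+07 / 1.6041e+08
FRI = 0.1840


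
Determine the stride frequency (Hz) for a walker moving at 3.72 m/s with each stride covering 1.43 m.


f = v / stride_length
f = 3.72 / 1.43
f = 2.6014


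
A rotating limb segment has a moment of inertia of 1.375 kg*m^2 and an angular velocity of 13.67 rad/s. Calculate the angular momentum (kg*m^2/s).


L = I * omega
L = 1.375 * 13.67
L = 18.7963


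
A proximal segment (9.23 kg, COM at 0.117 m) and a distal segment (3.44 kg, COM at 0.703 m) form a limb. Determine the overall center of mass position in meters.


COM = (m1*x1 + m2*x2) / (m1 + m2)
COM = (9.23*0.117 + 3.44*0.703) / (9.23 + 3.44)
Numerator = 3.4982
Denominator = 12.6700
COM = 0.2761


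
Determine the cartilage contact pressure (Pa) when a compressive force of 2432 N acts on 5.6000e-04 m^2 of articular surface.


P = F / A
P = 2432 / 5.6000e-04
P = 4.3429e+06


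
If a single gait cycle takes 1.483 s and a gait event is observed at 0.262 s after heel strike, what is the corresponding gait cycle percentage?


pct = (event_time / cycle_time) * 100
pct = (0.262 / 1.483) * 100
ratio = 0.1767
pct = 17.6669


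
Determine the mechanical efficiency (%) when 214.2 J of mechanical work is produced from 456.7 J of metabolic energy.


eta = (W_mech / E_meta) * 100
eta = (214.2 / 456.7) * 100
ratio = 0.4690
eta = 46.9017


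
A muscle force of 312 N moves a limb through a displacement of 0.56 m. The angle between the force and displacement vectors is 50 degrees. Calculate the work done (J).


W = F * d * cos(theta)
theta = 50 deg = 0.8727 rad
cos(theta) = 0.6428
W = 312 * 0.56 * 0.6428
W = 112.3079


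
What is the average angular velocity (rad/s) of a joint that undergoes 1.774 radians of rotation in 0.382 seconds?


omega = delta_theta / delta_t
omega = 1.774 / 0.382
omega = 4.6440


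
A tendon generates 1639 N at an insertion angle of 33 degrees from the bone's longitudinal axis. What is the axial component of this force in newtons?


F_eff = F_tendon * cos(theta)
theta = 33 deg = 0.5760 rad
cos(theta) = 0.8387
F_eff = 1639 * 0.8387
F_eff = 1374.5811


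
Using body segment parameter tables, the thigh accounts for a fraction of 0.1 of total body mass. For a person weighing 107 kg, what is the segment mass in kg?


m_segment = body_mass * fraction
m_segment = 107 * 0.1
m_segment = 10.7000


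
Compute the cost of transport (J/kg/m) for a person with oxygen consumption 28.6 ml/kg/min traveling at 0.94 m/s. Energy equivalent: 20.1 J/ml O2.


Power per kg = VO2 * 20.1 / 60
Power per kg = 28.6 * 20.1 / 60 = 9.5810 W/kg
Cost = power_per_kg / speed
Cost = 9.5810 / 0.94
Cost = 10.1926


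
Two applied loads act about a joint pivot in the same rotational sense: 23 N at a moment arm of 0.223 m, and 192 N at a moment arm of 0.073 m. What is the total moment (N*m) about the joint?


M = F1 * d1 + F2 * d2
M = 23 * 0.223 + 192 * 0.073
M = 5.1290 + 14.0160
M = 19.1450


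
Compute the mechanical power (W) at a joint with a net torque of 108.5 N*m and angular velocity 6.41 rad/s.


P = M * omega
P = 108.5 * 6.41
P = 695.4850


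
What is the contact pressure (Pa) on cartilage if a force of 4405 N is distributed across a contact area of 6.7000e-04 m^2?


P = F / A
P = 4405 / 6.7000e-04
P = 6.5746e+06


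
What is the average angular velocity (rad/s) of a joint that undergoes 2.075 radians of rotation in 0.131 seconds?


omega = delta_theta / delta_t
omega = 2.075 / 0.131
omega = 15.8397


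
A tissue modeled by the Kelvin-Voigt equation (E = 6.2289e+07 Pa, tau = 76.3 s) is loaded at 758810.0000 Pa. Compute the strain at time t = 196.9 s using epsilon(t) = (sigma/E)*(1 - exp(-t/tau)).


epsilon(t) = (sigma/E) * (1 - exp(-t/tau))
sigma/E = 758810.0000 / 6.2289e+07 = 0.0122
exp(-t/tau) = exp(-196.9 / 76.3) = 0.0757
epsilon = 0.0122 * (1 - 0.0757)
epsilon = 0.0113


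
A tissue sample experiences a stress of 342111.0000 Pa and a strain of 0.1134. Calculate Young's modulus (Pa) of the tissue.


E = stress / strain
E = 342111.0000 / 0.1134
E = 3.0169e+06


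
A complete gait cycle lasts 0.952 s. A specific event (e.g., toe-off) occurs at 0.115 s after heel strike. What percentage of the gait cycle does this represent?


pct = (event_time / cycle_time) * 100
pct = (0.115 / 0.952) * 100
ratio = 0.1208
pct = 12.0798
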